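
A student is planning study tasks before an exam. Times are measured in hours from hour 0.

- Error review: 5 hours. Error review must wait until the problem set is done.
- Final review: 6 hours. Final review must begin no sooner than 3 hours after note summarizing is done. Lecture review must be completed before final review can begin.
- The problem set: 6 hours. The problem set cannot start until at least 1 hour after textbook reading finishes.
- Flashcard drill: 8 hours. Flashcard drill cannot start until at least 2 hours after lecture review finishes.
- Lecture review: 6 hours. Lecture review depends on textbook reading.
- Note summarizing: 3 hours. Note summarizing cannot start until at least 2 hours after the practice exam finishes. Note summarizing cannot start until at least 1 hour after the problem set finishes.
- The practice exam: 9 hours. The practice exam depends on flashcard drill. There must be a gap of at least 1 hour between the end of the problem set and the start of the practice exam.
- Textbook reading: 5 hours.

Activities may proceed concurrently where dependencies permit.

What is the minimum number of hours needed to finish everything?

44

Textbook reading has no prerequisites, so it starts at hour 0 and finishes at hour 5.
After textbook reading (finishes hour 5, plus 1-hour gap → hour 6), the problem set can start at hour 6 and finishes at hour 12.
Error review waits on the problem set (finishes hour 12), so it starts at hour 12 and finishes at 12 + 5 = hour 17.
Lecture review cannot begin until textbook reading (finishes hour 5). It runs from hour 5 to 5 + 6 = hour 11.
Flashcard drill cannot begin until lecture review (finishes hour 11, plus 2-hour gap → hour 13). It runs from hour 13 to 13 + 8 = hour 21.
The practice exam has to wait for flashcard drill (finishes hour 21); the problem set (finishes hour 12, plus 1-hour gap → hour 13). The latest of these is hour 21, so the practice exam runs hour 21 to 21 + 9 = hour 30.
Note summarizing needs all of the practice exam (finishes hour 30, plus 2-hour gap → hour 32); the problem set (finishes hour 12, plus 1-hour gap → hour 13). That puts its earliest start at hour 32; it finishes at 32 + 3 = hour 35.
Final review needs all of note summarizing (finishes hour 35, plus 3-hour gap → hour 38); lecture review (finishes hour 11). That puts its earliest start at hour 38; it finishes at 38 + 6 = hour 44.
All tasks are finished once the last one completes. Finish times: Textbook reading at 5, Lecture review at 11, The problem set at 12, Flashcard drill at 21, The practice exam at 30, Error review at 17, Note summarizing at 35, Final review at 44. The latest is hour 44.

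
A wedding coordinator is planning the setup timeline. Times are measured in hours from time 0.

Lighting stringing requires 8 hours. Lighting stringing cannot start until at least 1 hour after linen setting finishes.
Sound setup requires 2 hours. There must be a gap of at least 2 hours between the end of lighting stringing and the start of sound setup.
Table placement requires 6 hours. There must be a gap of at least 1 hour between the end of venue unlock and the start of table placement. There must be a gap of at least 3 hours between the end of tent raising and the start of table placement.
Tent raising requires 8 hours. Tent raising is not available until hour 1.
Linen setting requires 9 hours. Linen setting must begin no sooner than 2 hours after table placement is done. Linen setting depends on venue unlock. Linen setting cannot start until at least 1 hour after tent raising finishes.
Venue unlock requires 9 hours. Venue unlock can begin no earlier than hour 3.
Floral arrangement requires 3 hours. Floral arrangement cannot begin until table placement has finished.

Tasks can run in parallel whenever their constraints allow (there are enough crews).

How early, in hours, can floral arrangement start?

19

After its own release at hour 1, tent raising can start at hour 1 and finishes at hour 9.
Venue unlock waits on its own release at hour 3, so it starts at hour 3 and finishes at 3 + 9 = hour 12.
Table placement cannot start until venue unlock (finishes hour 12, plus 1-hour gap → hour 13); tent raising (finishes hour 9, plus 3-hour gap → hour 12). The controlling bound is hour 13, so table placement finishes at 13 + 6 = hour 19.
Floral arrangement waits on table placement (finishes hour 19), so the earliest it can start is hour 19.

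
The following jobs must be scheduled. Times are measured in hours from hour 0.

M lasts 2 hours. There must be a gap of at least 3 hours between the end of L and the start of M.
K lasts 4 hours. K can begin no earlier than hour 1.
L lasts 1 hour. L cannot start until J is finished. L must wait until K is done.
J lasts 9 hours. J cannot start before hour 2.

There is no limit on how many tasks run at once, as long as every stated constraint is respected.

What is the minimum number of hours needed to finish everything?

17

K waits on its own release at hour 1, so it starts at hour 1 and finishes at 1 + 4 = hour 5.
After its own release at hour 2, J can start at hour 2 and finishes at hour 11.
L needs all of J (finishes hour 11); K (finishes hour 5). That puts its earliest start at hour 11; it finishes at 11 + 1 = hour 12.
M waits on L (finishes hour 12, plus 3-hour gap → hour 15), so it starts at hour 15 and finishes at 15 + 2 = hour 17.
All tasks are finished once the last one completes. Finish times: J at 11, K at 5, L at 12, M at 17. The latest is hour 17.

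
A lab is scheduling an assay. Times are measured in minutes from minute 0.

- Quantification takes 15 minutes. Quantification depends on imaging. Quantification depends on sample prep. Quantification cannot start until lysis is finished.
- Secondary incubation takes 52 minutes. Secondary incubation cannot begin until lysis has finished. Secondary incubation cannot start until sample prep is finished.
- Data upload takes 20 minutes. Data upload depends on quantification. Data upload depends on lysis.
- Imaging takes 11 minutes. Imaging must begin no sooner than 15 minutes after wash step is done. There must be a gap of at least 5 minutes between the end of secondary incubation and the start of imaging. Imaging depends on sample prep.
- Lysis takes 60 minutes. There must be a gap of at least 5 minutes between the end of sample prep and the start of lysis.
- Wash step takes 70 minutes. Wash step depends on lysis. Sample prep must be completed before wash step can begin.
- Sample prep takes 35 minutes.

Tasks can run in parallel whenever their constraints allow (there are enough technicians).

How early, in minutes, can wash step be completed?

170

Sample prep can start immediately at minute 0; it finishes at minute 35.
After sample prep (finishes minute 35, plus 5-minute gap → minute 40), lysis can start at minute 40 and finishes at minute 100.
Wash step has to wait for lysis (finishes minute 100); sample prep (finishes minute 35). The latest of these is minute 100, so wash step runs minute 100 to 100 + 70 = minute 170.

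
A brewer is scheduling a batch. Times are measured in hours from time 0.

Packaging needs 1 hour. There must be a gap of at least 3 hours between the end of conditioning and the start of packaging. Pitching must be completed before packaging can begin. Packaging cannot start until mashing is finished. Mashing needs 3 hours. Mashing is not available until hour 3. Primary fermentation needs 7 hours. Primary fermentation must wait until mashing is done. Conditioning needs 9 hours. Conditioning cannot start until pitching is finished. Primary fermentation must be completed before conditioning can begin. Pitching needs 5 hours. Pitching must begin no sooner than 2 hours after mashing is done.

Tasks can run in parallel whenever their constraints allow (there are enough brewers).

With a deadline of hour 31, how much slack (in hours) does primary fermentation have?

After its own release at hour 3, mashing can start at hour 3 and finishes at hour 6.
After mashing (finishes hour 6), primary fermentation can start at hour 6 and finishes at hour 13.

Working backward from the deadline:
To finish by hour 31, packaging (duration 1) must start no later than hour 30.
Conditioning feeds into packaging (must start by hour 30, minus 3-hour gap → hour 27); so conditioning must finish by hour 27 and therefore start by hour 18.
Primary fermentation must finish before conditioning (must start by hour 18). With a 7-hour duration, primary fermentation must start by 18 − 7 = hour 11.
So primary fermentation can start as early as hour 6 and as late as hour 11, giving 11 − 6 = 5 hours of slack.

5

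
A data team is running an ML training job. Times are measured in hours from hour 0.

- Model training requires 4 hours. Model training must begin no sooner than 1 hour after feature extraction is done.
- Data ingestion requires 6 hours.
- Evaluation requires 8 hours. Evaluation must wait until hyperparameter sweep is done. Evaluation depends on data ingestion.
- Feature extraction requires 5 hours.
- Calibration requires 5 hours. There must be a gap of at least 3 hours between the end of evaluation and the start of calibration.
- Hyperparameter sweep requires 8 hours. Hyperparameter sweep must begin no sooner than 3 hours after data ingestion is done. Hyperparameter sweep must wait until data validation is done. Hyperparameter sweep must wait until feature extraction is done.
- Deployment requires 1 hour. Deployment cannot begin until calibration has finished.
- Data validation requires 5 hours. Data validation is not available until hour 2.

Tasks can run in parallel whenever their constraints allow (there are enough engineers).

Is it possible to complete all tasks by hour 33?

No

Nothing blocks feature extraction, so it runs from hour 0 to hour 5.
Model training waits on feature extraction (finishes hour 5, plus 1-hour gap → hour 6), so it starts at hour 6 and finishes at 6 + 4 = hour 10.
Data validation cannot begin until its own release at hour 2. It runs from hour 2 to 2 + 5 = hour 7.
Data ingestion can start immediately at hour 0; it finishes at hour 6.
Hyperparameter sweep needs all of data ingestion (finishes hour 6, plus 3-hour gap → hour 9); data validation (finishes hour 7); feature extraction (finishes hour 5). That puts its earliest start at hour 9; it finishes at 9 + 8 = hour 17.
Evaluation cannot start until hyperparameter sweep (finishes hour 17); data ingestion (finishes hour 6). The controlling bound is hour 17, so evaluation finishes at 17 + 8 = hour 25.
Calibration cannot begin until evaluation (finishes hour 25, plus 3-hour gap → hour 28). It runs from hour 28 to 28 + 5 = hour 33.
Deployment waits on calibration (finishes hour 33), so it starts at hour 33 and finishes at 33 + 1 = hour 34.
The earliest everything can be done is hour 34, which is after the deadline of 33, so it is not possible.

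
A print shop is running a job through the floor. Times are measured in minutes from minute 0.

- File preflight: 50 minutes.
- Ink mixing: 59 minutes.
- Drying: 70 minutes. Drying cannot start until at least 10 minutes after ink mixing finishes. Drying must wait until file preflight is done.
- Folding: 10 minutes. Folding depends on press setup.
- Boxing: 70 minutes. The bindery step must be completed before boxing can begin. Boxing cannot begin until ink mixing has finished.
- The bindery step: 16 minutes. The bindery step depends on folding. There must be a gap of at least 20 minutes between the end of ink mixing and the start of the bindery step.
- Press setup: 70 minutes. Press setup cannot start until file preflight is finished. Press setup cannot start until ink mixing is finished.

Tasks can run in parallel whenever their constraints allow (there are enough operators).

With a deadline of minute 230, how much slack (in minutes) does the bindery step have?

5

Nothing blocks ink mixing, so it runs from minute 0 to minute 59.
File preflight has no prerequisites, so it starts at minute 0 and finishes at minute 50.
Press setup has to wait for file preflight (finishes minute 50); ink mixing (finishes minute 59). The latest of these is minute 59, so press setup runs minute 59 to 59 + 70 = minute 129.
Folding waits on press setup (finishes minute 129), so it starts at minute 129 and finishes at 129 + 10 = minute 139.
The bindery step cannot start until folding (finishes minute 139); ink mixing (finishes minute 59, plus 20-minute gap → minute 79). The controlling bound is minute 139, so the bindery step finishes at 139 + 16 = minute 155.

Working backward from the deadline:
Nothing follows boxing; the deadline of minute 230 is its only limit. It must start by 230 − 70 = minute 160.
The bindery step feeds into boxing (must start by minute 160); so the bindery step must finish by minute 160 and therefore start by minute 144.
So the bindery step can start as early as minute 139 and as late as minute 144, giving 144 − 139 = 5 minutes of slack.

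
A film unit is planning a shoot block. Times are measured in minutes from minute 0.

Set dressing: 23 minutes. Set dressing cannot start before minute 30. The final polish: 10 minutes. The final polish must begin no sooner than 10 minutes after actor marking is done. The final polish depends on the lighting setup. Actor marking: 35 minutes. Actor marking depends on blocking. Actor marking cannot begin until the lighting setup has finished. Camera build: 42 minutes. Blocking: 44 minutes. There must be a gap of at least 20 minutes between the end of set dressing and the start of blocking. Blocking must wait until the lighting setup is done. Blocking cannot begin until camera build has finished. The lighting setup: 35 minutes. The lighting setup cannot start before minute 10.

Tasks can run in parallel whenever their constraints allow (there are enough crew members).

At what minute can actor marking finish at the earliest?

152

Nothing blocks camera build, so it runs from minute 0 to minute 42.
After its own release at minute 10, the lighting setup can start at minute 10 and finishes at minute 45.
After its own release at minute 30, set dressing can start at minute 30 and finishes at minute 53.
For blocking: set dressing (finishes minute 53, plus 20-minute gap → minute 73); the lighting setup (finishes minute 45); camera build (finishes minute 42). Taking the maximum gives a start of minute 73, and it finishes at 73 + 44 = minute 117.
For actor marking: blocking (finishes minute 117); the lighting setup (finishes minute 45). Taking the maximum gives a start of minute 117, and it finishes at 117 + 35 = minute 152.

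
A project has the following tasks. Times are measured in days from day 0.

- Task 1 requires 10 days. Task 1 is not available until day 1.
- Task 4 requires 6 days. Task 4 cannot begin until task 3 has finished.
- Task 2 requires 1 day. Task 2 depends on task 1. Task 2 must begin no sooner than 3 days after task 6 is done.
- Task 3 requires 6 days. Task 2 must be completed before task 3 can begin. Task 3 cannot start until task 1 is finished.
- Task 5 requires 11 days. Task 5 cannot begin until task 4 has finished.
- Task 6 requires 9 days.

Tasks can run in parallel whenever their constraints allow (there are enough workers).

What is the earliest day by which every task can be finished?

Nothing blocks task 6, so it runs from day 0 to day 9.
Task 1 waits on its own release at day 1, so it starts at day 1 and finishes at 1 + 10 = day 11.
Task 2 cannot start until task 1 (finishes day 11); task 6 (finishes day 9, plus 3-day gap → day 12). The controlling bound is day 12, so task 2 finishes at 12 + 1 = day 13.
For task 3: task 2 (finishes day 13); task 1 (finishes day 11). Taking the maximum gives a start of day 13, and it finishes at 13 + 6 = day 19.
Task 4 cannot begin until task 3 (finishes day 19). It runs from day 19 to 19 + 6 = day 25.
Task 5 cannot begin until task 4 (finishes day 25). It runs from day 25 to 25 + 11 = day 36.
All tasks are finished once the last one completes. Finish times: Task 1 at 11, Task 2 at 13, Task 3 at 19, Task 4 at 25, Task 5 at 36, Task 6 at 9. The latest is day 36.

36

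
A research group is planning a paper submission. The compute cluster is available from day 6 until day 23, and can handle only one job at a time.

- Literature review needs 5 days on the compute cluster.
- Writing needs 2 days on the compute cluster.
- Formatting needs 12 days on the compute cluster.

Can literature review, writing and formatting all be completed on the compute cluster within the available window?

The compute cluster window is 23 − 6 = 17 days.
Running back to back, the jobs need 5 + 2 + 12 = 19 days on the compute cluster.
Since 19 > 17, they cannot all fit.

No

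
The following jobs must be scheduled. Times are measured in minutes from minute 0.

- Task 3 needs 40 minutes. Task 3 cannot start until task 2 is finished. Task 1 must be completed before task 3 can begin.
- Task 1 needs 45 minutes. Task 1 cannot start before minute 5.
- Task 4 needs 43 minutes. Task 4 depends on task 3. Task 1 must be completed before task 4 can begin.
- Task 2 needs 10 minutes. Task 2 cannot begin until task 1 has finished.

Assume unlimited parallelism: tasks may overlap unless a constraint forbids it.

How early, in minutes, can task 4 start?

100

After its own release at minute 5, task 1 can start at minute 5 and finishes at minute 50.
Task 2 cannot begin until task 1 (finishes minute 50). It runs from minute 50 to 50 + 10 = minute 60.
Task 3 has to wait for task 2 (finishes minute 60); task 1 (finishes minute 50). The latest of these is minute 60, so task 3 runs minute 60 to 60 + 40 = minute 100.
Task 4 waits on task 3 (finishes minute 100); task 1 (finishes minute 50). The latest of these is minute 100, which is the earliest task 4 can start.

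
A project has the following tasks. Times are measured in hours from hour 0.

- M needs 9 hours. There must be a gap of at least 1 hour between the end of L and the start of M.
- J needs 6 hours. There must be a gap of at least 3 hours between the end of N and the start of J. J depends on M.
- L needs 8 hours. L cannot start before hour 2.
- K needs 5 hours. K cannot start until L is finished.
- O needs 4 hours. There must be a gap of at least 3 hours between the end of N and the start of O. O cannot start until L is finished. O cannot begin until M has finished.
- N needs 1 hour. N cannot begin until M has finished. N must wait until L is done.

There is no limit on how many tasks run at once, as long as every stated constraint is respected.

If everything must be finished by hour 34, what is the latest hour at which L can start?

6

Nothing follows K; the deadline of hour 34 is its only limit. It must start by 34 − 5 = hour 29.
Nothing follows J; the deadline of hour 34 is its only limit. It must start by 34 − 6 = hour 28.
O has no dependents, so it just needs to finish by hour 34. Starting by 34 − 4 = hour 30 achieves that.
N has several dependents: J (must start by hour 28, minus 3-hour gap → hour 25); O (must start by hour 30, minus 3-hour gap → hour 27). The earliest of those limits is hour 25, so N must start by 25 − 1 = hour 24.
M must finish in time for J (must start by hour 28); N (must start by hour 24); O (must start by hour 30). The tightest is hour 24, so M must start by 24 − 9 = hour 15.
L feeds K (must start by hour 29); M (must start by hour 15, minus 1-hour gap → hour 14); N (must start by hour 24); O (must start by hour 30). Taking the minimum, L must finish by hour 14 and start by 14 − 8 = hour 6.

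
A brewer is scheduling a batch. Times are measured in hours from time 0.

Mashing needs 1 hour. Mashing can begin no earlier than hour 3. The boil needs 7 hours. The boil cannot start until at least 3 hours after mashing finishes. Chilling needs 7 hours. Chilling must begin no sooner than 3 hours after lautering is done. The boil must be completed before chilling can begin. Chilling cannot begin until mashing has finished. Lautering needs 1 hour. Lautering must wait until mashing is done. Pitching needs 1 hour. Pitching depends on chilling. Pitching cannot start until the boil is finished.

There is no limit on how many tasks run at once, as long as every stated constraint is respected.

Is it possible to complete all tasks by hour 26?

Mashing cannot begin until its own release at hour 3. It runs from hour 3 to 3 + 1 = hour 4.
The boil waits on mashing (finishes hour 4, plus 3-hour gap → hour 7), so it starts at hour 7 and finishes at 7 + 7 = hour 14.
Lautering cannot begin until mashing (finishes hour 4). It runs from hour 4 to 4 + 1 = hour 5.
Chilling has to wait for lautering (finishes hour 5, plus 3-hour gap → hour 8); the boil (finishes hour 14); mashing (finishes hour 4). The latest of these is hour 14, so chilling runs hour 14 to 14 + 7 = hour 21.
Pitching has to wait for chilling (finishes hour 21); the boil (finishes hour 14). The latest of these is hour 21, so pitching runs hour 21 to 21 + 1 = hour 22.
Every task is finished by hour 22, which is no later than the deadline of 26, so the schedule is feasible.

Yes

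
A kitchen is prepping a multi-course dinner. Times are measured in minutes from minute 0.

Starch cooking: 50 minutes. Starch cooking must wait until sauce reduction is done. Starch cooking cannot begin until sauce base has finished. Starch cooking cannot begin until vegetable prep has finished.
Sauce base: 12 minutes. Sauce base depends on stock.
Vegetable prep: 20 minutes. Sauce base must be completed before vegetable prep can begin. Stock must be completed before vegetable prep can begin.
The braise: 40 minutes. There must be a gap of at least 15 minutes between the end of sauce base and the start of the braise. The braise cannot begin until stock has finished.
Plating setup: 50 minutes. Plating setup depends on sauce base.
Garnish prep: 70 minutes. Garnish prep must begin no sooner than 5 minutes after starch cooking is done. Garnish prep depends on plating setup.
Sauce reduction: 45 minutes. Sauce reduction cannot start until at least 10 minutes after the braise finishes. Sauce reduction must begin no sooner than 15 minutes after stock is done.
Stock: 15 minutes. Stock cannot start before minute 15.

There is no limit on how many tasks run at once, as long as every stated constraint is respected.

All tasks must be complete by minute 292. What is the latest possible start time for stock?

Garnish prep must finish by minute 292; it takes 70 minutes, so it must start by 292 − 70 = minute 222.
Starch cooking has to be done before garnish prep (must start by minute 222, minus 5-minute gap → minute 217). That means finishing by minute 217, i.e. starting by 217 − 50 = minute 167.
Sauce reduction feeds into starch cooking (must start by minute 167); so sauce reduction must finish by minute 167 and therefore start by minute 122.
Since sauce reduction (must start by minute 122, minus 10-minute gap → minute 112) depends on it, the braise must finish by minute 112. Backing off its 40-minute duration gives a latest start of minute 72.
Vegetable prep has to be done before starch cooking (must start by minute 167). That means finishing by minute 167, i.e. starting by 167 − 20 = minute 147.
Plating setup has to be done before garnish prep (must start by minute 222). That means finishing by minute 222, i.e. starting by 222 − 50 = minute 172.
Sauce base must finish in time for the braise (must start by minute 72, minus 15-minute gap → minute 57); vegetable prep (must start by minute 147); starch cooking (must start by minute 167); plating setup (must start by minute 172). The tightest is minute 57, so sauce base must start by 57 − 12 = minute 45.
For stock: sauce base (must start by minute 45); the braise (must start by minute 72); vegetable prep (must start by minute 147); sauce reduction (must start by minute 122, minus 15-minute gap → minute 107). The most restrictive is minute 45; with a 15-minute duration, stock must start by minute 30.

30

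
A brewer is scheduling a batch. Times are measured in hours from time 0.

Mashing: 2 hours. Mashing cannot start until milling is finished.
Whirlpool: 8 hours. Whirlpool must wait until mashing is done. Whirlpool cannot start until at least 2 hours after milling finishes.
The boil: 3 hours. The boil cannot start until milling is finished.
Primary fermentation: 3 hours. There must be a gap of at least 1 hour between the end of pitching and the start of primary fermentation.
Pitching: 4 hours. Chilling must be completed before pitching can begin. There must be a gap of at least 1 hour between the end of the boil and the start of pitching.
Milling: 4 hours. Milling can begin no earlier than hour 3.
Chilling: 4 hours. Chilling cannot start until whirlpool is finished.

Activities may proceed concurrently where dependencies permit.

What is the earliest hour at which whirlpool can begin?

After its own release at hour 3, milling can start at hour 3 and finishes at hour 7.
Mashing waits on milling (finishes hour 7), so it starts at hour 7 and finishes at 7 + 2 = hour 9.
Whirlpool waits on mashing (finishes hour 9); milling (finishes hour 7, plus 2-hour gap → hour 9). The latest of these is hour 9, which is the earliest whirlpool can start.

9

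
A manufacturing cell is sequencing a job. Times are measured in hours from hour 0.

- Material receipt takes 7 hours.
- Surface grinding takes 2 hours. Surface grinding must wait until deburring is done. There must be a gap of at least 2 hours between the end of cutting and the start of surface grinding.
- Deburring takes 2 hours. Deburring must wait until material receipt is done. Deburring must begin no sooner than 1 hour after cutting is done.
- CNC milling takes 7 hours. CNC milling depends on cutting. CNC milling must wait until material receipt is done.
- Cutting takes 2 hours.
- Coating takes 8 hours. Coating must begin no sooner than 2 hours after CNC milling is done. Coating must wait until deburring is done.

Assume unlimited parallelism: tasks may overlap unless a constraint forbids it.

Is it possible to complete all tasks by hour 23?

No

Cutting can start immediately at hour 0; it finishes at hour 2.
Nothing blocks material receipt, so it runs from hour 0 to hour 7.
CNC milling cannot start until cutting (finishes hour 2); material receipt (finishes hour 7). The controlling bound is hour 7, so CNC milling finishes at 7 + 7 = hour 14.
Deburring cannot start until material receipt (finishes hour 7); cutting (finishes hour 2, plus 1-hour gap → hour 3). The controlling bound is hour 7, so deburring finishes at 7 + 2 = hour 9.
Coating has to wait for CNC milling (finishes hour 14, plus 2-hour gap → hour 16); deburring (finishes hour 9). The latest of these is hour 16, so coating runs hour 16 to 16 + 8 = hour 24.
Surface grinding needs all of deburring (finishes hour 9); cutting (finishes hour 2, plus 2-hour gap → hour 4). That puts its earliest start at hour 9; it finishes at 9 + 2 = hour 11.
The earliest everything can be done is hour 24, which is after the deadline of 23, so it is not possible.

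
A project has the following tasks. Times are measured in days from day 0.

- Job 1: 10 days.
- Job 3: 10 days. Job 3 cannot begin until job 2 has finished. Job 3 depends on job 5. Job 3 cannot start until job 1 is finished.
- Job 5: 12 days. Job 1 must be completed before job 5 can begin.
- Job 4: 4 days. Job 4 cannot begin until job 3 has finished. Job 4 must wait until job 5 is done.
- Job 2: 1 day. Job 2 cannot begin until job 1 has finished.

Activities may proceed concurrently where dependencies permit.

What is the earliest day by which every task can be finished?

36

Job 1 can start immediately at day 0; it finishes at day 10.
Job 5 waits on job 1 (finishes day 10), so it starts at day 10 and finishes at 10 + 12 = day 22.
Job 2 waits on job 1 (finishes day 10), so it starts at day 10 and finishes at 10 + 1 = day 11.
Job 3 cannot start until job 2 (finishes day 11); job 5 (finishes day 22); job 1 (finishes day 10). The controlling bound is day 22, so job 3 finishes at 22 + 10 = day 32.
Job 4 needs all of job 3 (finishes day 32); job 5 (finishes day 22). That puts its earliest start at day 32; it finishes at 32 + 4 = day 36.
All tasks are finished once the last one completes. Finish times: Job 1 at 10, Job 2 at 11, Job 3 at 32, Job 4 at 36, Job 5 at 22. The latest is day 36.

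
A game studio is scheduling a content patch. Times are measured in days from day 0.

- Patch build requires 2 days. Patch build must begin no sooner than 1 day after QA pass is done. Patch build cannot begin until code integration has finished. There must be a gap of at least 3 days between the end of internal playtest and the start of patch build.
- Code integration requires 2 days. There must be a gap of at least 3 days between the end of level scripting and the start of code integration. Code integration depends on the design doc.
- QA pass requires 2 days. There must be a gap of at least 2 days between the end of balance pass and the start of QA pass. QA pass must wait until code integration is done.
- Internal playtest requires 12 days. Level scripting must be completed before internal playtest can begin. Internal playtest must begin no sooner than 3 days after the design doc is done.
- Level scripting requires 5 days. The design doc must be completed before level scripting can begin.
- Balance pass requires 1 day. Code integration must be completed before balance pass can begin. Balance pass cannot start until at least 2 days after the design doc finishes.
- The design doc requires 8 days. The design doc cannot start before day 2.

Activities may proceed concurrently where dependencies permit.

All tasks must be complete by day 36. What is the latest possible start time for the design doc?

6

Patch build has no dependents, so it just needs to finish by day 36. Starting by 36 − 2 = day 34 achieves that.
Since patch build (must start by day 34, minus 1-day gap → day 33) depends on it, QA pass must finish by day 33. Backing off its 2-day duration gives a latest start of day 31.
Balance pass feeds into QA pass (must start by day 31, minus 2-day gap → day 29); so balance pass must finish by day 29 and therefore start by day 28.
Code integration has several dependents: balance pass (must start by day 28); QA pass (must start by day 31); patch build (must start by day 34). The earliest of those limits is day 28, so code integration must start by 28 − 2 = day 26.
Internal playtest feeds into patch build (must start by day 34, minus 3-day gap → day 31); so internal playtest must finish by day 31 and therefore start by day 19.
For level scripting: code integration (must start by day 26, minus 3-day gap → day 23); internal playtest (must start by day 19). The most restrictive is day 19; with a 5-day duration, level scripting must start by day 14.
For the design doc: level scripting (must start by day 14); code integration (must start by day 26); internal playtest (must start by day 19, minus 3-day gap → day 16); balance pass (must start by day 28, minus 2-day gap → day 26). The most restrictive is day 14; with an 8-day duration, the design doc must start by day 6.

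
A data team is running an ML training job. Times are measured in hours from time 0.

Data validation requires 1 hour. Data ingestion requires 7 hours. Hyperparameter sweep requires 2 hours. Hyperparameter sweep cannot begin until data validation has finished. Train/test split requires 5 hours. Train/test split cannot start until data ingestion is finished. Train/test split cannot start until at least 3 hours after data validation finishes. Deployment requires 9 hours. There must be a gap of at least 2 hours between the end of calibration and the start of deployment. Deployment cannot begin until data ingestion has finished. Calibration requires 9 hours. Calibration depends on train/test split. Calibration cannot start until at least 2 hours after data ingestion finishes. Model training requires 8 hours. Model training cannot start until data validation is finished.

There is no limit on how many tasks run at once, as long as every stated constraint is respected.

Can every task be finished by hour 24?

Nothing blocks data validation, so it runs from hour 0 to hour 1.
Model training cannot begin until data validation (finishes hour 1). It runs from hour 1 to 1 + 8 = hour 9.
Hyperparameter sweep cannot begin until data validation (finishes hour 1). It runs from hour 1 to 1 + 2 = hour 3.
Data ingestion can start immediately at hour 0; it finishes at hour 7.
Train/test split needs all of data ingestion (finishes hour 7); data validation (finishes hour 1, plus 3-hour gap → hour 4). That puts its earliest start at hour 7; it finishes at 7 + 5 = hour 12.
Calibration has to wait for train/test split (finishes hour 12); data ingestion (finishes hour 7, plus 2-hour gap → hour 9). The latest of these is hour 12, so calibration runs hour 12 to 12 + 9 = hour 21.
For deployment: calibration (finishes hour 21, plus 2-hour gap → hour 23); data ingestion (finishes hour 7). Taking the maximum gives a start of hour 23, and it finishes at 23 + 9 = hour 32.
The earliest everything can be done is hour 32, which is after the deadline of 24, so it is not possible.

No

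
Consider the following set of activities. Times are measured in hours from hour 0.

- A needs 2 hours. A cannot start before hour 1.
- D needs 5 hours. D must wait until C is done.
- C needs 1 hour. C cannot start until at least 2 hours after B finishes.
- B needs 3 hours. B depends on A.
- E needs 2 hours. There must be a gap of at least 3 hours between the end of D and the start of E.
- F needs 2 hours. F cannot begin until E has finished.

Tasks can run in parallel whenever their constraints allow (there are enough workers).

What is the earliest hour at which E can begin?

17

After its own release at hour 1, A can start at hour 1 and finishes at hour 3.
B waits on A (finishes hour 3), so it starts at hour 3 and finishes at 3 + 3 = hour 6.
C cannot begin until B (finishes hour 6, plus 2-hour gap → hour 8). It runs from hour 8 to 8 + 1 = hour 9.
D cannot begin until C (finishes hour 9). It runs from hour 9 to 9 + 5 = hour 14.
E waits on D (finishes hour 14, plus 3-hour gap → hour 17), so the earliest it can start is hour 17.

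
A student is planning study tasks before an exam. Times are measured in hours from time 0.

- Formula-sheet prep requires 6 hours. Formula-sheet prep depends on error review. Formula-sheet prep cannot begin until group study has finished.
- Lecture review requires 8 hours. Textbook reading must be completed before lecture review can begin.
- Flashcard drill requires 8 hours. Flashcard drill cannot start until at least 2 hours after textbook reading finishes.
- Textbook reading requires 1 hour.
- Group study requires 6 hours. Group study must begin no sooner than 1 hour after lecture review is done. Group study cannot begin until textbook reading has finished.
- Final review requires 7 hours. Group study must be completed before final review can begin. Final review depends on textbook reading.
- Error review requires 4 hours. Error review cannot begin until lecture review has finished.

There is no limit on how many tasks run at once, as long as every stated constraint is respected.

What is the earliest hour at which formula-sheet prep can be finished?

22

Textbook reading can start immediately at hour 0; it finishes at hour 1.
Lecture review waits on textbook reading (finishes hour 1), so it starts at hour 1 and finishes at 1 + 8 = hour 9.
Group study has to wait for lecture review (finishes hour 9, plus 1-hour gap → hour 10); textbook reading (finishes hour 1). The latest of these is hour 10, so group study runs hour 10 to 10 + 6 = hour 16.
After lecture review (finishes hour 9), error review can start at hour 9 and finishes at hour 13.
Formula-sheet prep has to wait for error review (finishes hour 13); group study (finishes hour 16). The latest of these is hour 16, so formula-sheet prep runs hour 16 to 16 + 6 = hour 22.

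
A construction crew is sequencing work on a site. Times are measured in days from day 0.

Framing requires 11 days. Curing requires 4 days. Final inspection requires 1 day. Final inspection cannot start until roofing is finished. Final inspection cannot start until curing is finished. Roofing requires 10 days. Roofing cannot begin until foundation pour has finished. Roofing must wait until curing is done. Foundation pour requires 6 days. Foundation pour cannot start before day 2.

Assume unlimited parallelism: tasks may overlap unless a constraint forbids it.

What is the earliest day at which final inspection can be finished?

19

Nothing blocks curing, so it runs from day 0 to day 4.
After its own release at day 2, foundation pour can start at day 2 and finishes at day 8.
Roofing has to wait for foundation pour (finishes day 8); curing (finishes day 4). The latest of these is day 8, so roofing runs day 8 to 8 + 10 = day 18.
Final inspection has to wait for roofing (finishes day 18); curing (finishes day 4). The latest of these is day 18, so final inspection runs day 18 to 18 + 1 = day 19.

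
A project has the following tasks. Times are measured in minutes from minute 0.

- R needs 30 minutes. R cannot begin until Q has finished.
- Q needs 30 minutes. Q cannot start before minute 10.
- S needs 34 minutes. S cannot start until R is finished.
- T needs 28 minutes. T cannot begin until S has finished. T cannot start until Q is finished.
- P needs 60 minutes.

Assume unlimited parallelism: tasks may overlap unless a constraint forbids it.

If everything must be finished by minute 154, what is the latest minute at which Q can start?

32

T has no dependents, so it just needs to finish by minute 154. Starting by 154 − 28 = minute 126 achieves that.
S feeds into T (must start by minute 126); so S must finish by minute 126 and therefore start by minute 92.
R feeds into S (must start by minute 92); so R must finish by minute 92 and therefore start by minute 62.
For Q: R (must start by minute 62); T (must start by minute 126). The most restrictive is minute 62; with a 30-minute duration, Q must start by minute 32.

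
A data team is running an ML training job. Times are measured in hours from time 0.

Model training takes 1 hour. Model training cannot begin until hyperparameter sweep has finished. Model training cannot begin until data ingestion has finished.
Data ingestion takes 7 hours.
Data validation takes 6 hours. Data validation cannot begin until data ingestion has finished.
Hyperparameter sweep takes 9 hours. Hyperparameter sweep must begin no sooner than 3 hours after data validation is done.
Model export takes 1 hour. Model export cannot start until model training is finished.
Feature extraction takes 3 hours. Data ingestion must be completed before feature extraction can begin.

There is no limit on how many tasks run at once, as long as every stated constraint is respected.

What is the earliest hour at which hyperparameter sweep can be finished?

Data ingestion has no prerequisites, so it starts at hour 0 and finishes at hour 7.
Data validation waits on data ingestion (finishes hour 7), so it starts at hour 7 and finishes at 7 + 6 = hour 13.
Hyperparameter sweep cannot begin until data validation (finishes hour 13, plus 3-hour gap → hour 16). It runs from hour 16 to 16 + 9 = hour 25.

25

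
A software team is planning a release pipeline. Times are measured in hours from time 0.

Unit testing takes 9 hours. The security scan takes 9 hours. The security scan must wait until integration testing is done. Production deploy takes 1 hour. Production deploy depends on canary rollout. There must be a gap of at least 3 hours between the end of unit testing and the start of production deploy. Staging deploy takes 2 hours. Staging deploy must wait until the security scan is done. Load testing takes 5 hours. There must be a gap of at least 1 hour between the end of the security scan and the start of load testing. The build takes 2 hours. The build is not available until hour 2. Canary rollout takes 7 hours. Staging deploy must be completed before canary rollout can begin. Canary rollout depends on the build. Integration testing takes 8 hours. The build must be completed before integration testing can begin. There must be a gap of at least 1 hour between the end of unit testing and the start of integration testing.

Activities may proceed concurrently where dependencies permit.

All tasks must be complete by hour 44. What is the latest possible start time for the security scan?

Production deploy has no dependents, so it just needs to finish by hour 44. Starting by 44 − 1 = hour 43 achieves that.
Canary rollout must finish before production deploy (must start by hour 43). With a 7-hour duration, canary rollout must start by 43 − 7 = hour 36.
Staging deploy has to be done before canary rollout (must start by hour 36). That means finishing by hour 36, i.e. starting by 36 − 2 = hour 34.
To finish by hour 44, load testing (duration 5) must start no later than hour 39.
The security scan feeds staging deploy (must start by hour 34); load testing (must start by hour 39, minus 1-hour gap → hour 38). Taking the minimum, the security scan must finish by hour 34 and start by 34 − 9 = hour 25.

25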